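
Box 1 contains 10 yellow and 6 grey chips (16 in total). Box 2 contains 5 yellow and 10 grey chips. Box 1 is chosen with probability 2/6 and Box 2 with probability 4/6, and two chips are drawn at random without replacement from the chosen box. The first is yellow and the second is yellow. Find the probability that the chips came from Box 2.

32/95

P(E | Box 1) = 3/8; P(E | Box 2) = 2/21.
P(E) = 1/3·3/8 + 2/3·2/21 = 95/504.
By Bayes' rule, P(Box 2 | E) = 4/63 / 95/504 = 32/95 ≈ 0.3368.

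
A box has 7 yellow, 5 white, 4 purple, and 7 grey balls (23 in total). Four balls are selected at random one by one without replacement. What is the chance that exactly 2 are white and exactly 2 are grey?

6/253

Unordered draws without replacement: count favorable combinations over C(23,4).
Favorable = C(7,0) · C(5,2) · C(4,0) · C(7,2) = 210; total = C(23,4) = 8855.
P = 210/8855 = 6/253 ≈ 0.0237.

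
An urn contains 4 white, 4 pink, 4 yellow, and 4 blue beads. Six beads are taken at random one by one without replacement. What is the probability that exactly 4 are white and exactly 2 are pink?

Unordered draws without replacement: count favorable combinations over C(16,6).
Favorable = C(4,4) · C(4,2) · C(4,0) · C(4,0) = 6; total = C(16,6) = 8008.
P = 6/8008 = 3/4004 ≈ 0.0007.

3/4004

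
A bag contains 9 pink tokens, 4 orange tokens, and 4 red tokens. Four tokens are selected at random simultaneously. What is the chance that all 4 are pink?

Unordered draws without replacement: count favorable combinations over C(17,4).
Favorable = C(9,4) · C(4,0) · C(4,0) = 126; total = C(17,4) = 2380.
P = 126/2380 = 9/170 ≈ 0.0529.

9/170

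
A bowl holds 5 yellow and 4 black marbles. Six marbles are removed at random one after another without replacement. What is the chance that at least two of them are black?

Sum the hypergeometric tail for j = 2,…,4 black marbles.
Favorable = C(4,2)·C(5,4) + C(4,3)·C(5,3) + C(4,4)·C(5,2) = 80; total = C(9,6) = 84.
P = 80/84 = 20/21 ≈ 0.9524.

20/21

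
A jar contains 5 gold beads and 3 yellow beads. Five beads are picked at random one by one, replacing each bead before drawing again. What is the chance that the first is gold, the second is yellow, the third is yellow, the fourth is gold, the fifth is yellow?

Multiply the conditional probability of each draw in order, with replacement (the composition resets each draw).
P = (5/8) · (3/8) · (3/8) · (5/8) · (3/8) = 675/32768 ≈ 0.0206.

675/32768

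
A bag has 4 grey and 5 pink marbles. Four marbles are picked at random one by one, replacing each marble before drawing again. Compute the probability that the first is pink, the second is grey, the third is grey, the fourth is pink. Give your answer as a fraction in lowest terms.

Multiply the conditional probability of each draw in order, with replacement (the composition resets each draw).
P = (5/9) · (4/9) · (4/9) · (5/9) = 400/6561 ≈ 0.0610.

400/6561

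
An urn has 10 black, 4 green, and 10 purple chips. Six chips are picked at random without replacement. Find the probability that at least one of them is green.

1261/1771

Use the complement: P(at least one green) = 1 − P(no green).
P(none) = C(20,6)/C(24,6) = 38760/134596.
So P = 1 − 38760/134596 = 1261/1771 ≈ 0.7120.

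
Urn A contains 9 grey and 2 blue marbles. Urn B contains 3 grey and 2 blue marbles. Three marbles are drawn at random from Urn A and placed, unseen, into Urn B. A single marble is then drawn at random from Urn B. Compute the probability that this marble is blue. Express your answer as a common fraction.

7/22

Condition on how many of the transferred marbles are blue (from Urn A: 2 blue of 11; then Urn B has 8 total).
  0 blue: C(2,0)C(9,3)/C(11,3) = 28/55; then P = 2/8
  1 blue: C(2,1)C(9,2)/C(11,3) = 24/55; then P = 3/8
  2 blue: C(2,2)C(9,1)/C(11,3) = 3/55; then P = 4/8
P(blue from Urn B) = 7/22 ≈ 0.3182.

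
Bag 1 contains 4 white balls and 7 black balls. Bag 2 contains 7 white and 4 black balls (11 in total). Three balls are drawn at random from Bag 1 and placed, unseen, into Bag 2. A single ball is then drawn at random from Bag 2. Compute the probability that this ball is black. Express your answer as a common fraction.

Condition on how many of the transferred balls are black (from Bag 1: 7 black of 11; then Bag 2 has 14 total).
  0 black: C(7,0)C(4,3)/C(11,3) = 4/165; then P = 4/14
  1 black: C(7,1)C(4,2)/C(11,3) = 14/55; then P = 5/14
  2 black: C(7,2)C(4,1)/C(11,3) = 28/55; then P = 6/14
  3 black: C(7,3)C(4,0)/C(11,3) = 7/33; then P = 7/14
P(black from Bag 2) = 65/154 ≈ 0.4221.

65/154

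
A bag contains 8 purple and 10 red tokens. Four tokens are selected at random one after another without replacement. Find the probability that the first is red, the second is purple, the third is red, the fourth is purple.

7/102

Multiply the conditional probability of each draw in order, without replacement, so each draw removes one from its color and from the total.
P = (10/18) · (8/17) · (9/16) · (7/15) = 7/102 ≈ 0.0686.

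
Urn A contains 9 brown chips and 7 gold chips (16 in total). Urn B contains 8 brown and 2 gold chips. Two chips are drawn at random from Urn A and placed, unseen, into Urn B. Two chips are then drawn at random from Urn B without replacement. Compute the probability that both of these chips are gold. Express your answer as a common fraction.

Condition on how many of the transferred chips are gold (from Urn A: 7 gold of 16; then Urn B has 12 total).
  0 gold: C(7,0)C(9,2)/C(16,2) = 3/10; then P = C(2,2)/C(12,2) = 1/66
  1 gold: C(7,1)C(9,1)/C(16,2) = 21/40; then P = C(3,2)/C(12,2) = 1/22
  2 gold: C(7,2)C(9,0)/C(16,2) = 7/40; then P = C(4,2)/C(12,2) = 1/11
P(both gold) = 39/880 ≈ 0.0443.

39/880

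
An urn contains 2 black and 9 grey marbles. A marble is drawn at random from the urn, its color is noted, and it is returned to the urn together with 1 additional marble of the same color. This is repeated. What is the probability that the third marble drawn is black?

Sum over the four possibilities for the first two draws (black/not-black each), tracking how the black count and total change by +1 per draw.
P(third is black) = 2/11 ≈ 0.1818. (In a Pólya urn every draw has the same marginal probability 2/11.)

2/11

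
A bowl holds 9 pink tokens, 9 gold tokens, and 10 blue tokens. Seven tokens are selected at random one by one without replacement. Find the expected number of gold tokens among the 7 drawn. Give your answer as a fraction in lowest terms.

By linearity of expectation, E[X] = Σ P(draw i is gold); by symmetry each draw (even without replacement) has P(gold) = 9/28.
E[X] = 7 · 9/28 = 9/4 ≈ 2.2500.

9/4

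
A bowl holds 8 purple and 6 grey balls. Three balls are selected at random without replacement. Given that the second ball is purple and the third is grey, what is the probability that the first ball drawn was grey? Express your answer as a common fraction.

P(first=grey and the second ball is purple and the third is grey) = (6/14)·(8/13)·(5/12) = 10/91.
P(E) = Σ over first color = 2/13 + 10/91 = 24/91.
By Bayes, P(first=grey | E) = 10/91 / 24/91 = 5/12 ≈ 0.4167.

5/12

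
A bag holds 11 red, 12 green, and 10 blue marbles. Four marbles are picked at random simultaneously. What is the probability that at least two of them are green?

Sum the hypergeometric tail for j = 2,…,4 green marbles.
Favorable = C(12,2)·C(21,2) + C(12,3)·C(21,1) + C(12,4)·C(21,0) = 18975; total = C(33,4) = 40920.
P = 18975/40920 = 115/248 ≈ 0.4637.

115/248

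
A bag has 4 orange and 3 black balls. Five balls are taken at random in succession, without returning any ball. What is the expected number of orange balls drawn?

By linearity of expectation, E[X] = Σ P(draw i is orange); by symmetry each draw (even without replacement) has P(orange) = 4/7.
E[X] = 5 · 4/7 = 20/7 ≈ 2.8571.

20/7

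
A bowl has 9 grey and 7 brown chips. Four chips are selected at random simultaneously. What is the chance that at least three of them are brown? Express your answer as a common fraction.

Sum the hypergeometric tail for j = 3,…,4 brown chips.
Favorable = C(7,3)·C(9,1) + C(7,4)·C(9,0) = 350; total = C(16,4) = 1820.
P = 350/1820 = 5/26 ≈ 0.1923.

5/26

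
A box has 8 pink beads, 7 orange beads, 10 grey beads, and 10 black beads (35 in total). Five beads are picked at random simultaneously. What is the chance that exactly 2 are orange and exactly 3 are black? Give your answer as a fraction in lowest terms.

Unordered draws without replacement: count favorable combinations over C(35,5).
Favorable = C(8,0) · C(7,2) · C(10,0) · C(10,3) = 2520; total = C(35,5) = 324632.
P = 2520/324632 = 45/5797 ≈ 0.0078.

45/5797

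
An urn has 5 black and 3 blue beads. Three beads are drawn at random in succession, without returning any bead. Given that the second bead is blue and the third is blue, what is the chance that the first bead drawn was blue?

1/6

P(first=blue and the second bead is blue and the third is blue) = (3/8)·(2/7)·(1/6) = 1/56.
P(E) = Σ over first color = 5/56 + 1/56 = 3/28.
By Bayes, P(first=blue | E) = 1/56 / 3/28 = 1/6 ≈ 0.1667.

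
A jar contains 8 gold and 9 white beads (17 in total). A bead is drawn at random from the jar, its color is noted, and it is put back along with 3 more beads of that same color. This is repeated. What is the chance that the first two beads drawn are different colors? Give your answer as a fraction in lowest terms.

36/85

Either gold then white, or white then gold; after the first draw the total is 20.
P = (8/17)·(9/20) + (9/17)·(8/20) = 36/85 ≈ 0.4235.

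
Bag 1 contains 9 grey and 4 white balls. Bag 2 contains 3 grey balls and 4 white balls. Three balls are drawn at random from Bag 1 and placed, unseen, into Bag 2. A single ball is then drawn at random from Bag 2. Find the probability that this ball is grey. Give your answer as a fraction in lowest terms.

33/65

Condition on how many of the transferred balls are grey (from Bag 1: 9 grey of 13; then Bag 2 has 10 total).
  0 grey: C(9,0)C(4,3)/C(13,3) = 2/143; then P = 3/10
  1 grey: C(9,1)C(4,2)/C(13,3) = 27/143; then P = 4/10
  2 grey: C(9,2)C(4,1)/C(13,3) = 72/143; then P = 5/10
  3 grey: C(9,3)C(4,0)/C(13,3) = 42/143; then P = 6/10
P(grey from Bag 2) = 33/65 ≈ 0.5077.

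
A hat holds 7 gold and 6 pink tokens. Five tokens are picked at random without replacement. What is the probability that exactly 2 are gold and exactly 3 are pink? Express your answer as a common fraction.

Unordered draws without replacement: count favorable combinations over C(13,5).
Favorable = C(7,2) · C(6,3) = 420; total = C(13,5) = 1287.
P = 420/1287 = 140/429 ≈ 0.3263.

140/429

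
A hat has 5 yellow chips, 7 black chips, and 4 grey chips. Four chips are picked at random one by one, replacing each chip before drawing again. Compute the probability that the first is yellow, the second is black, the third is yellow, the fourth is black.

Multiply the conditional probability of each draw in order, with replacement (the composition resets each draw).
P = (5/16) · (7/16) · (5/16) · (7/16) = 1225/65536 ≈ 0.0187.

1225/65536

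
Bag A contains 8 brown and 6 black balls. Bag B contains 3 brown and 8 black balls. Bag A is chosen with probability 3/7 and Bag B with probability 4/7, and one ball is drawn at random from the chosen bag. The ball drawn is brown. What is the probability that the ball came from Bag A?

11/18

P(brown | Bag A) = 4/7; P(brown | Bag B) = 3/11.
P(brown) = 3/7·4/7 + 4/7·3/11 = 216/539.
By Bayes' rule, P(Bag A | brown) = 12/49 / 216/539 = 11/18 ≈ 0.6111.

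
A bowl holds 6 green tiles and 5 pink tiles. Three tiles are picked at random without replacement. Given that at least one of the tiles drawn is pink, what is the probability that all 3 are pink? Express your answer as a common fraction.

P(all 3 pink) = C(5,3)/C(11,3) = 2/33; P(at least one pink) = 1 − C(6,3)/C(11,3) = 29/33.
Since 'all 3 pink' ⊆ 'at least one pink', P(all 3 | at least one) = 2/33 / 29/33 = 2/29 ≈ 0.0690.

2/29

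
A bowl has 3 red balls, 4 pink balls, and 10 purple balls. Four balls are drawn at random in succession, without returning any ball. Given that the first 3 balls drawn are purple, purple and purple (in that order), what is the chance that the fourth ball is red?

After removing 3 purple, the bowl has 3 red out of 14 remaining.
P(fourth is red | given) = 3/14 ≈ 0.2143.

3/14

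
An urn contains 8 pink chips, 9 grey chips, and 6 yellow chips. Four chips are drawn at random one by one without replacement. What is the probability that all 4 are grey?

Multiply the conditional probability of each draw in order, without replacement, so each draw removes one from its color and from the total.
P = (9/23) · (8/22) · (7/21) · (6/20) = 18/1265 ≈ 0.0142.

18/1265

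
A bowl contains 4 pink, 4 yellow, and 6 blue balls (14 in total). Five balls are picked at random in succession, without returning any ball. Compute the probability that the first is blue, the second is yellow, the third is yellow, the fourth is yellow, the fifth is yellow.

Multiply the conditional probability of each draw in order, without replacement, so each draw removes one from its color and from the total.
P = (6/14) · (4/13) · (3/12) · (2/11) · (1/10) = 3/5005 ≈ 0.0006.

3/5005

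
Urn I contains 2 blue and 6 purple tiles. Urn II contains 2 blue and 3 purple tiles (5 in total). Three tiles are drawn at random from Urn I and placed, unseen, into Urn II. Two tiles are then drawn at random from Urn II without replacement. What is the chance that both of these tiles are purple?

Condition on how many of the transferred tiles are purple (from Urn I: 6 purple of 8; then Urn II has 8 total).
  1 purple: C(6,1)C(2,2)/C(8,3) = 3/28; then P = C(4,2)/C(8,2) = 3/14
  2 purple: C(6,2)C(2,1)/C(8,3) = 15/28; then P = C(5,2)/C(8,2) = 5/14
  3 purple: C(6,3)C(2,0)/C(8,3) = 5/14; then P = C(6,2)/C(8,2) = 15/28
P(both purple) = 159/392 ≈ 0.4056.

159/392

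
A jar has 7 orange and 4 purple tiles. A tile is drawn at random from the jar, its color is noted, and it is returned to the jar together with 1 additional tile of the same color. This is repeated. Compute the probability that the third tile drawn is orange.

7/11

Sum over the four possibilities for the first two draws (orange/not-orange each), tracking how the orange count and total change by +1 per draw.
P(third is orange) = 7/11 ≈ 0.6364. (In a Pólya urn every draw has the same marginal probability 7/11.)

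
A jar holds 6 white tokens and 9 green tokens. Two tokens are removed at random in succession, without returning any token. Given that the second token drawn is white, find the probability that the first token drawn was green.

9/14

P(first=green and the second token drawn is white) = (9/15)·(6/14) = 9/35.
P(the second token drawn is white) = Σ over first color = 1/7 + 9/35 = 2/5.
By Bayes, P(first=green | the second token drawn is white) = 9/35 / 2/5 = 9/14 ≈ 0.6429.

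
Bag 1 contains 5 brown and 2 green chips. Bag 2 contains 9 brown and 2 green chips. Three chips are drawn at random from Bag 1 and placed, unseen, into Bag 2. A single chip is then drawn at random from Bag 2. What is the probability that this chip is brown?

39/49

Condition on how many of the transferred chips are brown (from Bag 1: 5 brown of 7; then Bag 2 has 14 total).
  1 brown: C(5,1)C(2,2)/C(7,3) = 1/7; then P = 10/14
  2 brown: C(5,2)C(2,1)/C(7,3) = 4/7; then P = 11/14
  3 brown: C(5,3)C(2,0)/C(7,3) = 2/7; then P = 12/14
P(brown from Bag 2) = 39/49 ≈ 0.7959.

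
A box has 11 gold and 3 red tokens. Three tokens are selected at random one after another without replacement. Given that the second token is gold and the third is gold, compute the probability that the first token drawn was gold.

3/4

P(first=gold and the second token is gold and the third is gold) = (11/14)·(10/13)·(9/12) = 165/364.
P(E) = Σ over first color = 165/364 + 55/364 = 55/91.
By Bayes, P(first=gold | E) = 165/364 / 55/91 = 3/4 ≈ 0.7500.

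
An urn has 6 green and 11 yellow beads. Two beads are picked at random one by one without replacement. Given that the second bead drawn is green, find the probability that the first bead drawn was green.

P(first=green and the second bead drawn is green) = (6/17)·(5/16) = 15/136.
P(the second bead drawn is green) = Σ over first color = 15/136 + 33/136 = 6/17.
By Bayes, P(first=green | the second bead drawn is green) = 15/136 / 6/17 = 5/16 ≈ 0.3125.

5/16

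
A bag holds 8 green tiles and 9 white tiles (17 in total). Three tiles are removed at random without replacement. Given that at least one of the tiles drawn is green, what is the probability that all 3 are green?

14/149

P(all 3 green) = C(8,3)/C(17,3) = 7/85; P(at least one green) = 1 − C(9,3)/C(17,3) = 149/170.
Since 'all 3 green' ⊆ 'at least one green', P(all 3 | at least one) = 7/85 / 149/170 = 14/149 ≈ 0.0940.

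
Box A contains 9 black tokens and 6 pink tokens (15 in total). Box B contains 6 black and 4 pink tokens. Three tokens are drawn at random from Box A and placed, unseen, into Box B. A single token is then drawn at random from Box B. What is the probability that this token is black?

Condition on how many of the transferred tokens are black (from Box A: 9 black of 15; then Box B has 13 total).
  0 black: C(9,0)C(6,3)/C(15,3) = 4/91; then P = 6/13
  1 black: C(9,1)C(6,2)/C(15,3) = 27/91; then P = 7/13
  2 black: C(9,2)C(6,1)/C(15,3) = 216/455; then P = 8/13
  3 black: C(9,3)C(6,0)/C(15,3) = 12/65; then P = 9/13
P(black from Box B) = 3/5 ≈ 0.6000.

3/5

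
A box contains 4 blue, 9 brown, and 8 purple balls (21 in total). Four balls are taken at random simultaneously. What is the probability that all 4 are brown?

Unordered draws without replacement: count favorable combinations over C(21,4).
Favorable = C(4,0) · C(9,4) · C(8,0) = 126; total = C(21,4) = 5985.
P = 126/5985 = 2/95 ≈ 0.0211.

2/95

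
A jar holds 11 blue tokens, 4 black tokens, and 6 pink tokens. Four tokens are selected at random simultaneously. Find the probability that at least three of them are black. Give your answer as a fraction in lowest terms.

23/1995

Sum the hypergeometric tail for j = 3,…,4 black tokens.
Favorable = C(4,3)·C(17,1) + C(4,4)·C(17,0) = 69; total = C(21,4) = 5985.
P = 69/5985 = 23/1995 ≈ 0.0115.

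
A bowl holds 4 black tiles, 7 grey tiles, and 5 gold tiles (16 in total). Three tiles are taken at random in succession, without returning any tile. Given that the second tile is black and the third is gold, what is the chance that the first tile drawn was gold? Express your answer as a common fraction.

P(first=gold and the second tile is black and the third is gold) = (5/16)·(4/15)·(4/14) = 1/42.
P(E) = Σ over first color = 1/56 + 1/24 + 1/42 = 1/12.
By Bayes, P(first=gold | E) = 1/42 / 1/12 = 2/7 ≈ 0.2857.

2/7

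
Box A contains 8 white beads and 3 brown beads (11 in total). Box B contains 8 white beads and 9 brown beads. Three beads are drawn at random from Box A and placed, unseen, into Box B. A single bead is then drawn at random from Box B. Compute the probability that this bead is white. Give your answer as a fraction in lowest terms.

Condition on how many of the transferred beads are white (from Box A: 8 white of 11; then Box B has 20 total).
  0 white: C(8,0)C(3,3)/C(11,3) = 1/165; then P = 8/20
  1 white: C(8,1)C(3,2)/C(11,3) = 8/55; then P = 9/20
  2 white: C(8,2)C(3,1)/C(11,3) = 28/55; then P = 10/20
  3 white: C(8,3)C(3,0)/C(11,3) = 56/165; then P = 11/20
P(white from Box B) = 28/55 ≈ 0.5091.

28/55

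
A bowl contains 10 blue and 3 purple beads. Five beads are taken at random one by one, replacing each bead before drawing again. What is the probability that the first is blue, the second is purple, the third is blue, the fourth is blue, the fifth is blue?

Multiply the conditional probability of each draw in order, with replacement (the composition resets each draw).
P = (10/13) · (3/13) · (10/13) · (10/13) · (10/13) = 30000/371293 ≈ 0.0808.

30000/371293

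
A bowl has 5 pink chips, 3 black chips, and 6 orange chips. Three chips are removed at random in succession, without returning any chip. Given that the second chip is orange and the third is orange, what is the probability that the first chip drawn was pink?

5/12

P(first=pink and the second chip is orange and the third is orange) = (5/14)·(6/13)·(5/12) = 25/364.
P(E) = Σ over first color = 25/364 + 15/364 + 5/91 = 15/91.
By Bayes, P(first=pink | E) = 25/364 / 15/91 = 5/12 ≈ 0.4167.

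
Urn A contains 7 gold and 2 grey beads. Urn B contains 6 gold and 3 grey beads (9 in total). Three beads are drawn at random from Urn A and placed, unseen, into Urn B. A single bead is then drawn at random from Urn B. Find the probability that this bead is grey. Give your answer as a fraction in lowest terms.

Condition on how many of the transferred beads are grey (from Urn A: 2 grey of 9; then Urn B has 12 total).
  0 grey: C(2,0)C(7,3)/C(9,3) = 5/12; then P = 3/12
  1 grey: C(2,1)C(7,2)/C(9,3) = 1/2; then P = 4/12
  2 grey: C(2,2)C(7,1)/C(9,3) = 1/12; then P = 5/12
P(grey from Urn B) = 11/36 ≈ 0.3056.

11/36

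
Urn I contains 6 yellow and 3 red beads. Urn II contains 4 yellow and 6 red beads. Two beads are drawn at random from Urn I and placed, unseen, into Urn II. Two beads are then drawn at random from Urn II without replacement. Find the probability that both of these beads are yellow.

47/264

Condition on how many of the transferred beads are yellow (from Urn I: 6 yellow of 9; then Urn II has 12 total).
  0 yellow: C(6,0)C(3,2)/C(9,2) = 1/12; then P = C(4,2)/C(12,2) = 1/11
  1 yellow: C(6,1)C(3,1)/C(9,2) = 1/2; then P = C(5,2)/C(12,2) = 5/33
  2 yellow: C(6,2)C(3,0)/C(9,2) = 5/12; then P = C(6,2)/C(12,2) = 5/22
P(both yellow) = 47/264 ≈ 0.1780.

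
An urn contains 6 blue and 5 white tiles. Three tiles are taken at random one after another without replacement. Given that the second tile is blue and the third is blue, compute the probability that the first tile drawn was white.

P(first=white and the second tile is blue and the third is blue) = (5/11)·(6/10)·(5/9) = 5/33.
P(E) = Σ over first color = 4/33 + 5/33 = 3/11.
By Bayes, P(first=white | E) = 5/33 / 3/11 = 5/9 ≈ 0.5556.

5/9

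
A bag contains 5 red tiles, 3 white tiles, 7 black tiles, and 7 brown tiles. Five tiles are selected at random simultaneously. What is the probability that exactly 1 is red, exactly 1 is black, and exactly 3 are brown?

175/3762

Unordered draws without replacement: count favorable combinations over C(22,5).
Favorable = C(5,1) · C(3,0) · C(7,1) · C(7,3) = 1225; total = C(22,5) = 26334.
P = 1225/26334 = 175/3762 ≈ 0.0465.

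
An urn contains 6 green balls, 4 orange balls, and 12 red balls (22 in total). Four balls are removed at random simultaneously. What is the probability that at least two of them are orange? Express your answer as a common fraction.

991/7315

Sum the hypergeometric tail for j = 2,…,4 orange balls.
Favorable = C(4,2)·C(18,2) + C(4,3)·C(18,1) + C(4,4)·C(18,0) = 991; total = C(22,4) = 7315.
P = 991/7315 = 991/7315 ≈ 0.1355.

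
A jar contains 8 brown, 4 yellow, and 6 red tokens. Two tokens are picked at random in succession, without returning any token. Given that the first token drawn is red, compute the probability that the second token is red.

After removing 1 red, the jar has 5 red out of 17 remaining.
P(second is red | given) = 5/17 ≈ 0.2941.

5/17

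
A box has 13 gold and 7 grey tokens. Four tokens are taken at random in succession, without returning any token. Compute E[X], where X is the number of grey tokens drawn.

By linearity of expectation, E[X] = Σ P(draw i is grey); by symmetry each draw (even without replacement) has P(grey) = 7/20.
E[X] = 4 · 7/20 = 7/5 ≈ 1.4000.

7/5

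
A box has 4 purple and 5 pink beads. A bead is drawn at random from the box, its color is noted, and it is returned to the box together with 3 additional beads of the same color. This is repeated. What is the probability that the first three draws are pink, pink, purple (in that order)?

8/81

Track the composition after each reinforcement of +3.
P = (5/9) · (8/12) · (4/15) = 8/81 ≈ 0.0988.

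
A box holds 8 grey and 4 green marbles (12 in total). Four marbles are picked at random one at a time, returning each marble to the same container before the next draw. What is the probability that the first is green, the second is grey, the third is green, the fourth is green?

Multiply the conditional probability of each draw in order, with replacement (the composition resets each draw).
P = (4/12) · (8/12) · (4/12) · (4/12) = 2/81 ≈ 0.0247.

2/81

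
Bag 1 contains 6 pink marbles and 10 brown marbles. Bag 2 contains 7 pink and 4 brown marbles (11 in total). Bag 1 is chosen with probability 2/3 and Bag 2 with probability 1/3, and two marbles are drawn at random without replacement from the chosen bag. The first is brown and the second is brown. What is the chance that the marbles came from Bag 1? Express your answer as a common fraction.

55/63

P(E | Bag 1) = 3/8; P(E | Bag 2) = 6/55.
P(E) = 2/3·3/8 + 1/3·6/55 = 63/220.
By Bayes' rule, P(Bag 1 | E) = 1/4 / 63/220 = 55/63 ≈ 0.8730.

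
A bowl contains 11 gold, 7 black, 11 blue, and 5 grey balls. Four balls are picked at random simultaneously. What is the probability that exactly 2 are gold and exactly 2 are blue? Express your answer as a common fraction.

275/4216

Unordered draws without replacement: count favorable combinations over C(34,4).
Favorable = C(11,2) · C(7,0) · C(11,2) · C(5,0) = 3025; total = C(34,4) = 46376.
P = 3025/46376 = 275/4216 ≈ 0.0652.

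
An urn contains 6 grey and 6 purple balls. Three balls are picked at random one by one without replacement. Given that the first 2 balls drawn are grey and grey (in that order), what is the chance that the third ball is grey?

After removing 2 grey, the urn has 4 grey out of 10 remaining.
P(third is grey | given) = 4/10 = 2/5 ≈ 0.4000.

2/5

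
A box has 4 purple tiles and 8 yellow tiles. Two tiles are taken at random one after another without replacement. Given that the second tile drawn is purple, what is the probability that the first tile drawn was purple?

P(first=purple and the second tile drawn is purple) = (4/12)·(3/11) = 1/11.
P(the second tile drawn is purple) = Σ over first color = 1/11 + 8/33 = 1/3.
By Bayes, P(first=purple | the second tile drawn is purple) = 1/11 / 1/3 = 3/11 ≈ 0.2727.

3/11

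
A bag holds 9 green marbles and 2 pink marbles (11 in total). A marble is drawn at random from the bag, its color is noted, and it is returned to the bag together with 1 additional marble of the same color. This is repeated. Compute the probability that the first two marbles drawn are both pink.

After a pink draw the bag holds 3 pink out of 12.
P = (2/11)·(3/12) = 1/22 ≈ 0.0455.

1/22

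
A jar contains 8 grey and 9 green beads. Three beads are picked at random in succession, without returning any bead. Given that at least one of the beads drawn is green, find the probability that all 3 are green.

P(all 3 green) = C(9,3)/C(17,3) = 21/170; P(at least one green) = 1 − C(8,3)/C(17,3) = 78/85.
Since 'all 3 green' ⊆ 'at least one green', P(all 3 | at least one) = 21/170 / 78/85 = 7/52 ≈ 0.1346.

7/52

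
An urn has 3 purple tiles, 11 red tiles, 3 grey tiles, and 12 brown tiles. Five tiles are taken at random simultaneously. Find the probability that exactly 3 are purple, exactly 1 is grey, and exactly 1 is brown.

Unordered draws without replacement: count favorable combinations over C(29,5).
Favorable = C(3,3) · C(11,0) · C(3,1) · C(12,1) = 36; total = C(29,5) = 118755.
P = 36/118755 = 4/13195 ≈ 0.0003.

4/13195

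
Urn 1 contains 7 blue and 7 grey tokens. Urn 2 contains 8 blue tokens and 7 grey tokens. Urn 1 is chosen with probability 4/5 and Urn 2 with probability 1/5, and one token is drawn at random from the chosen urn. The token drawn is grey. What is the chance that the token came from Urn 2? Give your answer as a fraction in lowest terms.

P(grey | Urn 1) = 1/2; P(grey | Urn 2) = 7/15.
P(grey) = 4/5·1/2 + 1/5·7/15 = 37/75.
By Bayes' rule, P(Urn 2 | grey) = 7/75 / 37/75 = 7/37 ≈ 0.1892.

7/37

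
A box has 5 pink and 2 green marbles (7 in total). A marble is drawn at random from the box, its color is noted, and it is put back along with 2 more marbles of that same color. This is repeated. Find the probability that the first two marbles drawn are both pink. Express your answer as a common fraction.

5/9

After a pink draw the box holds 7 pink out of 9.
P = (5/7)·(7/9) = 5/9 ≈ 0.5556.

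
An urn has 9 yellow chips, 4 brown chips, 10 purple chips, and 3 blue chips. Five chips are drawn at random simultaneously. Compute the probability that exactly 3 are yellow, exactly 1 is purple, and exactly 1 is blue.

126/3289

Unordered draws without replacement: count favorable combinations over C(26,5).
Favorable = C(9,3) · C(4,0) · C(10,1) · C(3,1) = 2520; total = C(26,5) = 65780.
P = 2520/65780 = 126/3289 ≈ 0.0383.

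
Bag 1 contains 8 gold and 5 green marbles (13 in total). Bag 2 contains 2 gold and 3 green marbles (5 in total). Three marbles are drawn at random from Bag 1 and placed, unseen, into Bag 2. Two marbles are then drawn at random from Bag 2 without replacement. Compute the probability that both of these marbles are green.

Condition on how many of the transferred marbles are green (from Bag 1: 5 green of 13; then Bag 2 has 8 total).
  0 green: C(5,0)C(8,3)/C(13,3) = 28/143; then P = C(3,2)/C(8,2) = 3/28
  1 green: C(5,1)C(8,2)/C(13,3) = 70/143; then P = C(4,2)/C(8,2) = 3/14
  2 green: C(5,2)C(8,1)/C(13,3) = 40/143; then P = C(5,2)/C(8,2) = 5/14
  3 green: C(5,3)C(8,0)/C(13,3) = 5/143; then P = C(6,2)/C(8,2) = 15/28
P(both green) = 89/364 ≈ 0.2445.

89/364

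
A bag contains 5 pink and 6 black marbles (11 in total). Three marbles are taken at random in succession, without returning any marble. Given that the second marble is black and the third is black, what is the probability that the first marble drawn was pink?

5/9

P(first=pink and the second marble is black and the third is black) = (5/11)·(6/10)·(5/9) = 5/33.
P(E) = Σ over first color = 5/33 + 4/33 = 3/11.
By Bayes, P(first=pink | E) = 5/33 / 3/11 = 5/9 ≈ 0.5556.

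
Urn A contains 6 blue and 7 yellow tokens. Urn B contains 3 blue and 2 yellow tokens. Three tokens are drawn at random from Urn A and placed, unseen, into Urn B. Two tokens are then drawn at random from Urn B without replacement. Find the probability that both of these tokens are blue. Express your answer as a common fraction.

201/728

Condition on how many of the transferred tokens are blue (from Urn A: 6 blue of 13; then Urn B has 8 total).
  0 blue: C(6,0)C(7,3)/C(13,3) = 35/286; then P = C(3,2)/C(8,2) = 3/28
  1 blue: C(6,1)C(7,2)/C(13,3) = 63/143; then P = C(4,2)/C(8,2) = 3/14
  2 blue: C(6,2)C(7,1)/C(13,3) = 105/286; then P = C(5,2)/C(8,2) = 5/14
  3 blue: C(6,3)C(7,0)/C(13,3) = 10/143; then P = C(6,2)/C(8,2) = 15/28
P(both blue) = 201/728 ≈ 0.2761.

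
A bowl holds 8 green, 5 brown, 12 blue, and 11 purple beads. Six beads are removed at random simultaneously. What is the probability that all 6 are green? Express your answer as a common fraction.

Unordered draws without replacement: count favorable combinations over C(36,6).
Favorable = C(8,6) · C(5,0) · C(12,0) · C(11,0) = 28; total = C(36,6) = 1947792.
P = 28/1947792 = 1/69564 ≈ 0.0000.

1/69564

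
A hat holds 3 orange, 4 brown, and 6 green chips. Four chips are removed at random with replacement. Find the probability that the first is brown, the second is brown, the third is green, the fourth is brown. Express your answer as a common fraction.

Multiply the conditional probability of each draw in order, with replacement (the composition resets each draw).
P = (4/13) · (4/13) · (6/13) · (4/13) = 384/28561 ≈ 0.0134.

384/28561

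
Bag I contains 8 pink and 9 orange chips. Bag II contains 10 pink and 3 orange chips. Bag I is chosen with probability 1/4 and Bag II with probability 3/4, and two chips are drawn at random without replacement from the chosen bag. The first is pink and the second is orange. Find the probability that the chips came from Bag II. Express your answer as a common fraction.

P(E | Bag I) = 9/34; P(E | Bag II) = 5/26.
P(E) = 1/4·9/34 + 3/4·5/26 = 93/442.
By Bayes' rule, P(Bag II | E) = 15/104 / 93/442 = 85/124 ≈ 0.6855.

85/124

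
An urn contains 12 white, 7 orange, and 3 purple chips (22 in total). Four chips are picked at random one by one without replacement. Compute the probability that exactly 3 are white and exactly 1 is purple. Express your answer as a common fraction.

Unordered draws without replacement: count favorable combinations over C(22,4).
Favorable = C(12,3) · C(7,0) · C(3,1) = 660; total = C(22,4) = 7315.
P = 660/7315 = 12/133 ≈ 0.0902.

12/133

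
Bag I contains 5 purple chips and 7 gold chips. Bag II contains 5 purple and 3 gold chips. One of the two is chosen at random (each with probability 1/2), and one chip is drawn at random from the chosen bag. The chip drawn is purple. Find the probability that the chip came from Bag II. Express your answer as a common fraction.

3/5

P(purple | Bag I) = 5/12; P(purple | Bag II) = 5/8.
P(purple) = 1/2·5/12 + 1/2·5/8 = 25/48.
By Bayes' rule, P(Bag II | purple) = 5/16 / 25/48 = 3/5 ≈ 0.6000.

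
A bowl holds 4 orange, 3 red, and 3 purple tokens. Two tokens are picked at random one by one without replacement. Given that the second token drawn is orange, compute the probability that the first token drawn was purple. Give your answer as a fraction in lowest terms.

P(first=purple and the second token drawn is orange) = (3/10)·(4/9) = 2/15.
P(the second token drawn is orange) = Σ over first color = 2/15 + 2/15 + 2/15 = 2/5.
By Bayes, P(first=purple | the second token drawn is orange) = 2/15 / 2/5 = 1/3 ≈ 0.3333.

1/3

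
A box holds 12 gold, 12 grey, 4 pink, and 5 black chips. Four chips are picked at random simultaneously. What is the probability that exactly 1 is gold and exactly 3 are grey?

Unordered draws without replacement: count favorable combinations over C(33,4).
Favorable = C(12,1) · C(12,3) · C(4,0) · C(5,0) = 2640; total = C(33,4) = 40920.
P = 2640/40920 = 2/31 ≈ 0.0645.

2/31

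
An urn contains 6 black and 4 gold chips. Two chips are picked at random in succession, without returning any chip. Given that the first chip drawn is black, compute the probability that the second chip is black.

After removing 1 black, the urn has 5 black out of 9 remaining.
P(second is black | given) = 5/9 ≈ 0.5556.

5/9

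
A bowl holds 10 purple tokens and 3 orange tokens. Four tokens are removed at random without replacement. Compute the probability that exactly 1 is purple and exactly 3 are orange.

Unordered draws without replacement: count favorable combinations over C(13,4).
Favorable = C(10,1) · C(3,3) = 10; total = C(13,4) = 715.
P = 10/715 = 2/143 ≈ 0.0140.

2/143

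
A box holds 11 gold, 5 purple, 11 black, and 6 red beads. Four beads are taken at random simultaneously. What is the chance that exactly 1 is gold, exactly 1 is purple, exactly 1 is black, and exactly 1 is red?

Unordered draws without replacement: count favorable combinations over C(33,4).
Favorable = C(11,1) · C(5,1) · C(11,1) · C(6,1) = 3630; total = C(33,4) = 40920.
P = 3630/40920 = 11/124 ≈ 0.0887.

11/124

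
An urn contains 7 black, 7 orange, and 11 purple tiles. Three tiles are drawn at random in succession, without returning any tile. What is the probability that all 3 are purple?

33/460

Unordered draws without replacement: count favorable combinations over C(25,3).
Favorable = C(7,0) · C(7,0) · C(11,3) = 165; total = C(25,3) = 2300.
P = 165/2300 = 33/460 ≈ 0.0717.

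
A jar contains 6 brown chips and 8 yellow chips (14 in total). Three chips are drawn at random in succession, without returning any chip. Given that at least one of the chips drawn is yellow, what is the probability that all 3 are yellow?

7/43

P(all 3 yellow) = C(8,3)/C(14,3) = 2/13; P(at least one yellow) = 1 − C(6,3)/C(14,3) = 86/91.
Since 'all 3 yellow' ⊆ 'at least one yellow', P(all 3 | at least one) = 2/13 / 86/91 = 7/43 ≈ 0.1628.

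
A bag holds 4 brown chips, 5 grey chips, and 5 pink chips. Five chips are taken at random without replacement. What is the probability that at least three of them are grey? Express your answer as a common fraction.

Sum the hypergeometric tail for j = 3,…,5 grey chips.
Favorable = C(5,3)·C(9,2) + C(5,4)·C(9,1) + C(5,5)·C(9,0) = 406; total = C(14,5) = 2002.
P = 406/2002 = 29/143 ≈ 0.2028.

29/143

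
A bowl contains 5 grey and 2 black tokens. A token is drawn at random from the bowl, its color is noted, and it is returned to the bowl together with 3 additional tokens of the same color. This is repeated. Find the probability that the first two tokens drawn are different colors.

Either black then grey, or grey then black; after the first draw the total is 10.
P = (2/7)·(5/10) + (5/7)·(2/10) = 2/7 ≈ 0.2857.

2/7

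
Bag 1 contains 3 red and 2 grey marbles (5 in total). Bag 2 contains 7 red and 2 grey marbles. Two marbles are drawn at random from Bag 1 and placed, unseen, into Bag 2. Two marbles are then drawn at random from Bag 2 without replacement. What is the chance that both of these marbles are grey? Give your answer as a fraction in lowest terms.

27/550

Condition on how many of the transferred marbles are grey (from Bag 1: 2 grey of 5; then Bag 2 has 11 total).
  0 grey: C(2,0)C(3,2)/C(5,2) = 3/10; then P = C(2,2)/C(11,2) = 1/55
  1 grey: C(2,1)C(3,1)/C(5,2) = 3/5; then P = C(3,2)/C(11,2) = 3/55
  2 grey: C(2,2)C(3,0)/C(5,2) = 1/10; then P = C(4,2)/C(11,2) = 6/55
P(both grey) = 27/550 ≈ 0.0491.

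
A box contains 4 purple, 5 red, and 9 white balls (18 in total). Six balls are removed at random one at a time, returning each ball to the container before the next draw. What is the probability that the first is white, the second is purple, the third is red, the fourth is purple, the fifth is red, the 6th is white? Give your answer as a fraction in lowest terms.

Multiply the conditional probability of each draw in order, with replacement (the composition resets each draw).
P = (9/18) · (4/18) · (5/18) · (4/18) · (5/18) · (9/18) = 25/26244 ≈ 0.0010.

25/26244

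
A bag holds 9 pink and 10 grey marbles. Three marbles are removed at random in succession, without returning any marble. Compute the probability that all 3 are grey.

Unordered draws without replacement: count favorable combinations over C(19,3).
Favorable = C(9,0) · C(10,3) = 120; total = C(19,3) = 969.
P = 120/969 = 40/323 ≈ 0.1238.

40/323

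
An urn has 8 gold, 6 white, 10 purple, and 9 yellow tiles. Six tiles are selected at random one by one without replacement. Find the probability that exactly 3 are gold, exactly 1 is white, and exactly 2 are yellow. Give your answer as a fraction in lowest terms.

108/9889

Unordered draws without replacement: count favorable combinations over C(33,6).
Favorable = C(8,3) · C(6,1) · C(10,0) · C(9,2) = 12096; total = C(33,6) = 1107568.
P = 12096/1107568 = 108/9889 ≈ 0.0109.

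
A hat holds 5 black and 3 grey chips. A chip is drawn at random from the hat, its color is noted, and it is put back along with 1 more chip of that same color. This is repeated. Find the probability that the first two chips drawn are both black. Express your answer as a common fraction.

5/12

After a black draw the hat holds 6 black out of 9.
P = (5/8)·(6/9) = 5/12 ≈ 0.4167.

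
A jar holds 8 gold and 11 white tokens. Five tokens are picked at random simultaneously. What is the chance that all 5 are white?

Unordered draws without replacement: count favorable combinations over C(19,5).
Favorable = C(8,0) · C(11,5) = 462; total = C(19,5) = 11628.
P = 462/11628 = 77/1938 ≈ 0.0397.

77/1938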